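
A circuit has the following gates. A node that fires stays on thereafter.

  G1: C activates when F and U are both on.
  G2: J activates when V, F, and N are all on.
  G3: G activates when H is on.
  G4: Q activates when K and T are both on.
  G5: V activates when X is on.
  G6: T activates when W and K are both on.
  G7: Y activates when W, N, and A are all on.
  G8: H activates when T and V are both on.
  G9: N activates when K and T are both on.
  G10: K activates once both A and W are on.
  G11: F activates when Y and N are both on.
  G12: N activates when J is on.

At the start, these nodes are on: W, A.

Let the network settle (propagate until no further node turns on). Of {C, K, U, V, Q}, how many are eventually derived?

2

G10: A and W on → K on.
G6: W and K on → T on.
K and T are on, so Q activates (G4).
C would need F and U (G1), but U never turns on.
K: reached.
No rule produces U, and it is not given.
V would need X (G5), but X never turns on.
Q: reached.
Reached: K and Q — 2 of the 5.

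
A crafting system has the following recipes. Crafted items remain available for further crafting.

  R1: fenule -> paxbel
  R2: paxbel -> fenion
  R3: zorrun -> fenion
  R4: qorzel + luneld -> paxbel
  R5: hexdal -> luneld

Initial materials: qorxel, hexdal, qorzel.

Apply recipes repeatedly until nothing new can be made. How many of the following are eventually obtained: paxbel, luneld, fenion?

Using R5, hexdal makes luneld.
Using R4, qorzel and luneld make paxbel.
paxbel -> fenion (R2).
paxbel: reached.
luneld: reached.
fenion: reached.
All 3 are reached.

3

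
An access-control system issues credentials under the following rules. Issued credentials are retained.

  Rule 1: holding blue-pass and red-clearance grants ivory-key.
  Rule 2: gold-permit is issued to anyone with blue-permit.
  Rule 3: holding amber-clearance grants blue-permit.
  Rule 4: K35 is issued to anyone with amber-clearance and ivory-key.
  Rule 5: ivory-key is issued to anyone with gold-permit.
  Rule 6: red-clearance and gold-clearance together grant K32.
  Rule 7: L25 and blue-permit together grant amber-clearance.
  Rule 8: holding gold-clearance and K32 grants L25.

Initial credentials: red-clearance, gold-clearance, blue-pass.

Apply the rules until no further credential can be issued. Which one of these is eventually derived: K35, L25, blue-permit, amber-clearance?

L25

Holding red-clearance and gold-clearance grants K32 (Rule 6).
Holding gold-clearance and K32 grants L25 (Rule 8).
K35 would need amber-clearance and ivory-key (Rule 4), but amber-clearance is never granted. amber-clearance would need L25 and blue-permit (Rule 7), but blue-permit is never granted. blue-permit would need amber-clearance (Rule 3), but amber-clearance is never granted.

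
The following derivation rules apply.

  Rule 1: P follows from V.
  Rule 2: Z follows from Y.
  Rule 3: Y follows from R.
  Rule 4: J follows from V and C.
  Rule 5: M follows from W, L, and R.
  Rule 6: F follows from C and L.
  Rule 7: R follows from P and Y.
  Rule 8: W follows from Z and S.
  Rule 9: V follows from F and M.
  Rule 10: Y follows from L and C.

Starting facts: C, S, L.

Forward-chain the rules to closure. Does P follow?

No

P would need V (Rule 1), but V is never established.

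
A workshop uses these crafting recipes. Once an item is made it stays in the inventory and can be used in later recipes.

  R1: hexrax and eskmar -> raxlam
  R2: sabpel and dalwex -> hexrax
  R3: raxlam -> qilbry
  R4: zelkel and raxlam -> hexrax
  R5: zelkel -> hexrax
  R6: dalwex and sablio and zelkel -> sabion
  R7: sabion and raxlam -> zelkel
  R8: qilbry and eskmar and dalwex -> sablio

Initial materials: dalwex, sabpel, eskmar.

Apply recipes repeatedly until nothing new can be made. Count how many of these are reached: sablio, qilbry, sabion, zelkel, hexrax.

Using R2, sabpel and dalwex make hexrax.
Using R1, hexrax and eskmar make raxlam.
raxlam -> qilbry (R3).
Using R8, qilbry, eskmar, and dalwex make sablio.
sablio: reached.
qilbry: reached.
sabion would need dalwex, sablio, and zelkel (R6), but zelkel is never obtained.
zelkel would need sabion and raxlam (R7), but sabion is never obtained.
hexrax: reached.
Reached: sablio, qilbry, and hexrax — 3 of the 5.

3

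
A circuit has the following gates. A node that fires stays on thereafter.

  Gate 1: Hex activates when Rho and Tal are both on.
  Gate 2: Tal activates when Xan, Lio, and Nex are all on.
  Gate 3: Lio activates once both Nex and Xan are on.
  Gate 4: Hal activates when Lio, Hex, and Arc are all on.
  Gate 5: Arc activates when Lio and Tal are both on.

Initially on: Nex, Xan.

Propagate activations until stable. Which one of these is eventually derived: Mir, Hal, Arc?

Gate 3: Nex and Xan on → Lio on.
Gate 2: Xan, Lio, and Nex on → Tal on.
Gate 5: Lio and Tal on → Arc on.
Hal would need Lio, Hex, and Arc (Gate 4), but Hex never turns on. No rule produces Mir, and it is not given.

Arc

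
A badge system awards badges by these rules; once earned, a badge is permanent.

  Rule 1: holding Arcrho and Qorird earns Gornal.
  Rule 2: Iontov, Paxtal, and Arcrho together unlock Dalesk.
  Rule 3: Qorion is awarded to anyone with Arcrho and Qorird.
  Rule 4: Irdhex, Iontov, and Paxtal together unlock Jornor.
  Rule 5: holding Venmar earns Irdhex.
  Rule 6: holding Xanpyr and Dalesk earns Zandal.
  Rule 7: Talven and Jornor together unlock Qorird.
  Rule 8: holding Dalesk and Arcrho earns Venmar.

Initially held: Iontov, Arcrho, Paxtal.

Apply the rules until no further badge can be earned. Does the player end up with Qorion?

No

Qorion would need Arcrho and Qorird (Rule 3), but Qorird is never earned.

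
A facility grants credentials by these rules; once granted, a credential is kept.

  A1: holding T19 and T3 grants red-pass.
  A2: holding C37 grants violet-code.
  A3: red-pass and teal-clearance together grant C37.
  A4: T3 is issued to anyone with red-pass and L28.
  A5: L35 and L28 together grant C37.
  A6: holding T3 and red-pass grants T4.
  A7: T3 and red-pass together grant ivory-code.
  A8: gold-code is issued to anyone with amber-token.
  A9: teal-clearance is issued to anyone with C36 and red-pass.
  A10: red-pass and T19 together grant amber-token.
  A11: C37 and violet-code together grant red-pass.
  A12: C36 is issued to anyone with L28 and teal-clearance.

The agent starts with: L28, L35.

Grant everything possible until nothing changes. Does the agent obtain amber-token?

No

amber-token would need red-pass and T19 (A10), but T19 is never granted.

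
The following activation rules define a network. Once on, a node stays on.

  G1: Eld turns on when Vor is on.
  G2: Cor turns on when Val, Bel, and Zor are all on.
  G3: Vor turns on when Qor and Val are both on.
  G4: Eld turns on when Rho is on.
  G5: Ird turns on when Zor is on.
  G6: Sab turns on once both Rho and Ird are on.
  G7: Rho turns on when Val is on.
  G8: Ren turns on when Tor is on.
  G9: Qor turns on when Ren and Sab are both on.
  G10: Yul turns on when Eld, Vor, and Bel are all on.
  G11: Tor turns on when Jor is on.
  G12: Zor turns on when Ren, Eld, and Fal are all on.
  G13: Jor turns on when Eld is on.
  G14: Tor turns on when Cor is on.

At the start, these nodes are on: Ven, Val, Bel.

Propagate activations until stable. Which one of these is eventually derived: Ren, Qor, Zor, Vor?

Ren

G7: Val on → Rho on.
Rho is on, so Eld turns on (G4).
G13: Eld on → Jor on.
Jor is on, so Tor turns on (G11).
G8: Tor on → Ren on.
Qor would need Ren and Sab (G9), but Sab never turns on. Zor would need Ren, Eld, and Fal (G12), but Fal never turns on. Vor would need Qor and Val (G3), but Qor never turns on.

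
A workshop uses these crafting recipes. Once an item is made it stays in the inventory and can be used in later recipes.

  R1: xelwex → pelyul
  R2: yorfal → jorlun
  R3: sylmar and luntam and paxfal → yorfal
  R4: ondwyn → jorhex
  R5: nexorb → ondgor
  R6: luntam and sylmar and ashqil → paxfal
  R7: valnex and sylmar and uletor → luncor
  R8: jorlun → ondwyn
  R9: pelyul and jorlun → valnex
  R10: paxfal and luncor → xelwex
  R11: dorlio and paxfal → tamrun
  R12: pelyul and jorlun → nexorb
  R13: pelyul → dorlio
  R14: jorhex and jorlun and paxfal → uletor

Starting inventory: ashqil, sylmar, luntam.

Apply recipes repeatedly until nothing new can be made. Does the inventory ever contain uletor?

Yes

luntam and sylmar and ashqil → paxfal (R6).
sylmar and luntam and paxfal → yorfal (R3).
yorfal → jorlun (R2).
Using R8, jorlun makes ondwyn.
ondwyn → jorhex (R4).
Using R14, jorhex, jorlun, and paxfal make uletor.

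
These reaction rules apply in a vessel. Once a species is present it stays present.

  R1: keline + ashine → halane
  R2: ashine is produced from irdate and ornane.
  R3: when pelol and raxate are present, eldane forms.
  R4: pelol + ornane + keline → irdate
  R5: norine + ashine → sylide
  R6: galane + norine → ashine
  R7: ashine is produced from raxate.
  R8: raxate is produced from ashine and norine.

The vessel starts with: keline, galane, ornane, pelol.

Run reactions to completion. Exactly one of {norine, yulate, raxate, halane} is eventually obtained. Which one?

halane

pelol, ornane, and keline present → irdate forms (R4).
irdate and ornane present → ashine forms (R2).
keline and ashine present → halane forms (R1).
No rule produces yulate, and it is not given. raxate would need ashine and norine (R8), but norine never forms. No rule produces norine, and it is not given.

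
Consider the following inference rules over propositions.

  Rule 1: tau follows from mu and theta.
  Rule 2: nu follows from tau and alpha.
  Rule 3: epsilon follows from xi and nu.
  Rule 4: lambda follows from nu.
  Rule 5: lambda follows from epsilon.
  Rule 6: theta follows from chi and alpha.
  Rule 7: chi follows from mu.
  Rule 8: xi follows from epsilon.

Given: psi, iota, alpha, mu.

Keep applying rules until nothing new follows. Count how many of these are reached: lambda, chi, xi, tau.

From mu, Rule 7 gives chi.
From chi and alpha, Rule 6 gives theta.
mu and theta hold, so tau follows (Rule 1).
tau and alpha hold, so nu follows (Rule 2).
nu holds, so lambda follows (Rule 4).
lambda: reached.
chi: reached.
xi would need epsilon (Rule 8), but epsilon is never established.
tau: reached.
Reached: lambda, chi, and tau — 3 of the 4.

3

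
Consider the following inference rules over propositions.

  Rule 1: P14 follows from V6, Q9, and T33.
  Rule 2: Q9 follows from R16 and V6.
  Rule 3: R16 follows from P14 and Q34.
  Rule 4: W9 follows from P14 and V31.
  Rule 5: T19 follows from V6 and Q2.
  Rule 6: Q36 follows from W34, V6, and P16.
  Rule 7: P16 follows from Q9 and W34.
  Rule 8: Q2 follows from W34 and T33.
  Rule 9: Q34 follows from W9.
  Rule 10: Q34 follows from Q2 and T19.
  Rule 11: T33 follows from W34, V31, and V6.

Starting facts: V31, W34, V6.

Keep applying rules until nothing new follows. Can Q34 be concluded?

From W34, V31, and V6, Rule 11 gives T33.
W34 and T33 hold, so Q2 follows (Rule 8).
From V6 and Q2, Rule 5 gives T19.
Q2 and T19 hold, so Q34 follows (Rule 10).

Yes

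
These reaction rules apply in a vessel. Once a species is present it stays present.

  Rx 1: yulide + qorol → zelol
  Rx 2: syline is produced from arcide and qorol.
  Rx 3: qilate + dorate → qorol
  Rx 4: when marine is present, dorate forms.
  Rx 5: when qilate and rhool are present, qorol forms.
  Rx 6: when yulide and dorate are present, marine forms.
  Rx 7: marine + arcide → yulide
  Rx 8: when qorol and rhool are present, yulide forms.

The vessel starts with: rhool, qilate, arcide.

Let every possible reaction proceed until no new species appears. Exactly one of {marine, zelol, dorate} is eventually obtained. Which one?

zelol

qilate and rhool present → qorol forms (Rx 5).
qorol and rhool present → yulide forms (Rx 8).
yulide and qorol present → zelol forms (Rx 1).
marine would need yulide and dorate (Rx 6), but dorate never forms. dorate would need marine (Rx 4), but marine never forms.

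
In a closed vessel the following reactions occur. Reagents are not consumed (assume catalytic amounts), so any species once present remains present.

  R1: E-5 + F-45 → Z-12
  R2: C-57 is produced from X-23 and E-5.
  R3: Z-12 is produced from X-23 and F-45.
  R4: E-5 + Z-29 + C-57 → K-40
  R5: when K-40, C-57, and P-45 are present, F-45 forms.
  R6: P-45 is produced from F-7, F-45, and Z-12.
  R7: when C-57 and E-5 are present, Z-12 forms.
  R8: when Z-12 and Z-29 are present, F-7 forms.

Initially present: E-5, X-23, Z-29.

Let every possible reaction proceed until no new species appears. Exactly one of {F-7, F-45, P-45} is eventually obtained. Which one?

F-7

X-23 and E-5 present → C-57 forms (R2).
C-57 and E-5 present → Z-12 forms (R7).
Z-12 and Z-29 present → F-7 forms (R8).
P-45 would need F-7, F-45, and Z-12 (R6), but F-45 never forms. F-45 would need K-40, C-57, and P-45 (R5), but P-45 never forms.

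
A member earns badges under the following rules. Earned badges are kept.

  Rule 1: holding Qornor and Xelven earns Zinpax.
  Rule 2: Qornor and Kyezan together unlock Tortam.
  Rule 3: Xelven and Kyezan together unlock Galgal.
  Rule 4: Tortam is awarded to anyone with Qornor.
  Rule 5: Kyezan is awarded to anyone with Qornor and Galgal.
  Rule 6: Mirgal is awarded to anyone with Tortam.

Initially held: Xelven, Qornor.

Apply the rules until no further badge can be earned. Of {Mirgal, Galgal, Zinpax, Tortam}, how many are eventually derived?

With Qornor, Tortam is earned (Rule 4).
With Qornor and Xelven, Zinpax is earned (Rule 1).
With Tortam, Mirgal is earned (Rule 6).
Mirgal: reached.
Galgal would need Xelven and Kyezan (Rule 3), but Kyezan is never earned.
Zinpax: reached.
Tortam: reached.
Reached: Mirgal, Zinpax, and Tortam — 3 of the 4.

3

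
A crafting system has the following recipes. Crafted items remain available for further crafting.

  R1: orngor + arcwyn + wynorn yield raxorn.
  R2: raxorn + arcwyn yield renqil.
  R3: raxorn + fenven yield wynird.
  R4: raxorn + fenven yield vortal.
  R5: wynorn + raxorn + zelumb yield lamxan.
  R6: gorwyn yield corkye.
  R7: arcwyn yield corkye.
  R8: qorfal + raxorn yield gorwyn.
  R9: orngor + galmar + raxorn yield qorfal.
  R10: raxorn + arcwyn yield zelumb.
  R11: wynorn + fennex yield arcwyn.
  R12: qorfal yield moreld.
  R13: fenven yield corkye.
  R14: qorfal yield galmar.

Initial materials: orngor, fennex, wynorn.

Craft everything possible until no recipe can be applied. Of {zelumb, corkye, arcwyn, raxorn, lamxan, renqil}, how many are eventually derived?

6

Using R11, wynorn and fennex make arcwyn.
Using R1, orngor, arcwyn, and wynorn make raxorn.
arcwyn → corkye (R7).
raxorn + arcwyn → zelumb (R10).
raxorn + arcwyn → renqil (R2).
Using R5, wynorn, raxorn, and zelumb make lamxan.
zelumb: reached.
corkye: reached.
arcwyn: reached.
raxorn: reached.
lamxan: reached.
renqil: reached.
All 6 are reached.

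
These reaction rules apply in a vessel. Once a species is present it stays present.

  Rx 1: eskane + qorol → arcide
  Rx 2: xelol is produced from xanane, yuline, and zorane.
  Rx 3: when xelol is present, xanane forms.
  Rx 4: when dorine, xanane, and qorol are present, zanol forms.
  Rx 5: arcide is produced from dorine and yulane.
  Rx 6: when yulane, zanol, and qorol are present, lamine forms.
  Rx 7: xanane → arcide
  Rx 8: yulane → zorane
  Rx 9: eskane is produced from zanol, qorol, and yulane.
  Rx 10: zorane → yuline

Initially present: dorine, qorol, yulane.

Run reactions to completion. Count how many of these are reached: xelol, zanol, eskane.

0

xelol would need xanane, yuline, and zorane (Rx 2), but xanane never forms.
zanol would need dorine, xanane, and qorol (Rx 4), but xanane never forms.
eskane would need zanol, qorol, and yulane (Rx 9), but zanol never forms.
None of the 3 are reached.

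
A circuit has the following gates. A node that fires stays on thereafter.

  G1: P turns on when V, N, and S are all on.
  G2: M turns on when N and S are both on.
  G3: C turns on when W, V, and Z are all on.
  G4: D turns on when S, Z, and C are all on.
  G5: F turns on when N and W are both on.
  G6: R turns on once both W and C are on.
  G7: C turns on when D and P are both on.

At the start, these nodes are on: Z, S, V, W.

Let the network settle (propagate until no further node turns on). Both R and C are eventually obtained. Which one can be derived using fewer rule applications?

C

C: W, V, and Z are on, so C turns on (G3). [1 rule application]
R: W, V, and Z are on, so C turns on (G3). W and C are on, so R turns on (G6). [2 rule applications]
C needs fewer.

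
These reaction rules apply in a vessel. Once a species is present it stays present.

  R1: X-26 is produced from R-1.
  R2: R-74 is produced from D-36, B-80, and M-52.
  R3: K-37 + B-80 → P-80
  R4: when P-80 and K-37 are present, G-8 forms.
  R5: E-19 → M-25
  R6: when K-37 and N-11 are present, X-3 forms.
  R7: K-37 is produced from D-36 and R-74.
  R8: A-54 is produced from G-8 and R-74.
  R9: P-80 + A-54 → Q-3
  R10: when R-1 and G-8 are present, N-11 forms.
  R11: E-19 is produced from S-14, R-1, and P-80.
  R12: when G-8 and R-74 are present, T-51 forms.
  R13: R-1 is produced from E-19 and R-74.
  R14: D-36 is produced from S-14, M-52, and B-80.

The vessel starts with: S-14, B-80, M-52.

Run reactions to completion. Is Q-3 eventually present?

S-14, M-52, and B-80 present → D-36 forms (R14).
D-36, B-80, and M-52 present → R-74 forms (R2).
D-36 and R-74 present → K-37 forms (R7).
K-37 and B-80 present → P-80 forms (R3).
P-80 and K-37 present → G-8 forms (R4).
G-8 and R-74 present → A-54 forms (R8).
P-80 and A-54 present → Q-3 forms (R9).

Yes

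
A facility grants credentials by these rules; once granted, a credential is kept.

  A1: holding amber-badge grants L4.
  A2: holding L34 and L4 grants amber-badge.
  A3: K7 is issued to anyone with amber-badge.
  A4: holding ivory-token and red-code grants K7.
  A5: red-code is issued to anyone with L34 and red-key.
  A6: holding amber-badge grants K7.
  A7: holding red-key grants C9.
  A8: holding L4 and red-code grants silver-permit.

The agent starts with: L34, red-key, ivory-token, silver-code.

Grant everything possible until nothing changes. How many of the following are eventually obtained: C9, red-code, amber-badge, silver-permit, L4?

Holding red-key grants C9 (A7).
Holding L34 and red-key grants red-code (A5).
C9: reached.
red-code: reached.
amber-badge would need L34 and L4 (A2), but L4 is never granted.
silver-permit would need L4 and red-code (A8), but L4 is never granted.
L4 would need amber-badge (A1), but amber-badge is never granted.
Reached: C9 and red-code — 2 of the 5.

2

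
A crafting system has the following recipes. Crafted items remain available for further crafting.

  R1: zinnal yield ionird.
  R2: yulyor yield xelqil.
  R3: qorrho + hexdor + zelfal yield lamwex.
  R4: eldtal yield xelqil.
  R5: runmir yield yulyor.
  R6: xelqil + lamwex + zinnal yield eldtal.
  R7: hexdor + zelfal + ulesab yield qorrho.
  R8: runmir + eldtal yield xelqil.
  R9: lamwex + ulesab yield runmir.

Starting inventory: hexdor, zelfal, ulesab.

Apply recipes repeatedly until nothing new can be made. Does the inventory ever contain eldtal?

No

eldtal would need xelqil, lamwex, and zinnal (R6), but zinnal is never obtained.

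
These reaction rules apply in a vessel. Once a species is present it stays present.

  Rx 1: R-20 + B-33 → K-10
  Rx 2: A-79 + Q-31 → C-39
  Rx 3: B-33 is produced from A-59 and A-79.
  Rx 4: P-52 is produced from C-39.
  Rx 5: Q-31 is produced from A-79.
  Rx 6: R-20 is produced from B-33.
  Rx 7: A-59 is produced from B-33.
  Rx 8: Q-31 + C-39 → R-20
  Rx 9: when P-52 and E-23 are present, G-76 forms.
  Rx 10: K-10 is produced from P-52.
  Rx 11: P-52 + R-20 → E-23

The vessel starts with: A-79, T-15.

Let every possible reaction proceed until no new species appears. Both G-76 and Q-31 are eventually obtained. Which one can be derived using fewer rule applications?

Q-31

Q-31: A-79 present → Q-31 forms (Rx 5). [1 rule application]
G-76: A-79 present → Q-31 forms (Rx 5). A-79 and Q-31 present → C-39 forms (Rx 2). Q-31 and C-39 present → R-20 forms (Rx 8). C-39 present → P-52 forms (Rx 4). P-52 and R-20 present → E-23 forms (Rx 11). P-52 and E-23 present → G-76 forms (Rx 9). [6 rule applications]
Q-31 needs fewer.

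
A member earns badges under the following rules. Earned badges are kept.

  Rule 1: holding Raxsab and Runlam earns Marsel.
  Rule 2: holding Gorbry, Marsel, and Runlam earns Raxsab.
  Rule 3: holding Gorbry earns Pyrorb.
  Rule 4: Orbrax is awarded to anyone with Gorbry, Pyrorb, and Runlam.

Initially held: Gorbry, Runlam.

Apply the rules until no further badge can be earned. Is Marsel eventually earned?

Marsel would need Raxsab and Runlam (Rule 1), but Raxsab is never earned.

No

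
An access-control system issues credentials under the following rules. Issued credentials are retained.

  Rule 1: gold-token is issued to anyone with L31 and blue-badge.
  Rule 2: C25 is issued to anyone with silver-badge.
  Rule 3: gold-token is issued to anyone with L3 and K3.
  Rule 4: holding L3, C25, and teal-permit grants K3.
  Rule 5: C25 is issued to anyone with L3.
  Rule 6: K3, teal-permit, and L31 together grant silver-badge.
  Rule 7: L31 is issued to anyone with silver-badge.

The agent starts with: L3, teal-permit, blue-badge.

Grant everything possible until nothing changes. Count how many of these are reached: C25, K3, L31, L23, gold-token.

3

Holding L3 grants C25 (Rule 5).
Holding L3, C25, and teal-permit grants K3 (Rule 4).
Holding L3 and K3 grants gold-token (Rule 3).
C25: reached.
K3: reached.
L31 would need silver-badge (Rule 7), but silver-badge is never granted.
No rule produces L23, and it is not given.
gold-token: reached.
Reached: C25, K3, and gold-token — 3 of the 5.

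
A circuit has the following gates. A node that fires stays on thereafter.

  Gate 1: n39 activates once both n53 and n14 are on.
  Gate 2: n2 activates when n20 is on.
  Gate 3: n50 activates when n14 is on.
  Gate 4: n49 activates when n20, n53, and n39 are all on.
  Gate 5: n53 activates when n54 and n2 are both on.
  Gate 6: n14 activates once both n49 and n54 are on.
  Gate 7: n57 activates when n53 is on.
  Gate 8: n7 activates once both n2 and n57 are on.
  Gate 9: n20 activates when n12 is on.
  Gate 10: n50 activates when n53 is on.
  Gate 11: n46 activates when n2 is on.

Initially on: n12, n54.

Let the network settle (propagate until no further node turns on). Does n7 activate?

Gate 9: n12 on → n20 on.
Gate 2: n20 on → n2 on.
Gate 5: n54 and n2 on → n53 on.
n53 is on, so n57 activates (Gate 7).
n2 and n57 are on, so n7 activates (Gate 8).

Yes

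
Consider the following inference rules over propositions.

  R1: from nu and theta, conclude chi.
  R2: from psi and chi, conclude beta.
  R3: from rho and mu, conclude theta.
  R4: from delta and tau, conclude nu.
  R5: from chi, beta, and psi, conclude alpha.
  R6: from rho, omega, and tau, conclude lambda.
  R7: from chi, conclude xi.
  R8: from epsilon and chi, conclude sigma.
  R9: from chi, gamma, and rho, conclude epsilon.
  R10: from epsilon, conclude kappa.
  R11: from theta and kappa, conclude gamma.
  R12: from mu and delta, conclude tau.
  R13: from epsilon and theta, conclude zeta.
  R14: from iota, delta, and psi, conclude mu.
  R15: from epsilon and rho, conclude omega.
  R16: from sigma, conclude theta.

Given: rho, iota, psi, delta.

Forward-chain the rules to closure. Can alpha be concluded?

iota, delta, and psi hold, so mu follows (R14).
From rho and mu, R3 gives theta.
mu and delta hold, so tau follows (R12).
delta and tau hold, so nu follows (R4).
nu and theta hold, so chi follows (R1).
psi and chi hold, so beta follows (R2).
chi, beta, and psi hold, so alpha follows (R5).

Yes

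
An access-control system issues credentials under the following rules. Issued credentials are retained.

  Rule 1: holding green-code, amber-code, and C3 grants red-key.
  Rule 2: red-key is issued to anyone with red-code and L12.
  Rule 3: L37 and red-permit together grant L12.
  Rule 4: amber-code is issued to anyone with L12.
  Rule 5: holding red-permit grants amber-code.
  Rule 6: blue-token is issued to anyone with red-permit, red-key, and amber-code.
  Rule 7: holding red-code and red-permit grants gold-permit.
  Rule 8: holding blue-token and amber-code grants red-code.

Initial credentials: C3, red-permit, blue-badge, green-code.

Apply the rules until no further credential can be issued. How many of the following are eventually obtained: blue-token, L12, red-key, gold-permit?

3

Holding red-permit grants amber-code (Rule 5).
Holding green-code, amber-code, and C3 grants red-key (Rule 1).
Holding red-permit, red-key, and amber-code grants blue-token (Rule 6).
Holding blue-token and amber-code grants red-code (Rule 8).
Holding red-code and red-permit grants gold-permit (Rule 7).
blue-token: reached.
L12 would need L37 and red-permit (Rule 3), but L37 is never granted.
red-key: reached.
gold-permit: reached.
Reached: blue-token, red-key, and gold-permit — 3 of the 4.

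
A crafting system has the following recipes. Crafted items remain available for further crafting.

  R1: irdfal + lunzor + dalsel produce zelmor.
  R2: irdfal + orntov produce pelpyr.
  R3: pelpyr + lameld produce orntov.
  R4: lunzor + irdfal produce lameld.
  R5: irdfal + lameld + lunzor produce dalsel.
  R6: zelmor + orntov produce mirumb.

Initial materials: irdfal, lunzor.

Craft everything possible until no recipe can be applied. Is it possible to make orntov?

orntov would need pelpyr and lameld (R3), but pelpyr is never obtained.

No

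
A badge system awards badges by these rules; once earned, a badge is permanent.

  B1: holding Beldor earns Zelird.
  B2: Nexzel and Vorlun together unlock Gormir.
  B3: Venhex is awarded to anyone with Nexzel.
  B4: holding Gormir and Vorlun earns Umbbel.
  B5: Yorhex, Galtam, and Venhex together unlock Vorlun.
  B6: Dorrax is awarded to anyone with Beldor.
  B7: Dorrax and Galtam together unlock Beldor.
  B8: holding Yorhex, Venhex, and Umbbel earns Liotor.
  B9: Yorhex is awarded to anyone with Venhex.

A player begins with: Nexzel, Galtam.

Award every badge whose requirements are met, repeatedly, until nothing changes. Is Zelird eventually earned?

No

Zelird would need Beldor (B1), but Beldor is never earned.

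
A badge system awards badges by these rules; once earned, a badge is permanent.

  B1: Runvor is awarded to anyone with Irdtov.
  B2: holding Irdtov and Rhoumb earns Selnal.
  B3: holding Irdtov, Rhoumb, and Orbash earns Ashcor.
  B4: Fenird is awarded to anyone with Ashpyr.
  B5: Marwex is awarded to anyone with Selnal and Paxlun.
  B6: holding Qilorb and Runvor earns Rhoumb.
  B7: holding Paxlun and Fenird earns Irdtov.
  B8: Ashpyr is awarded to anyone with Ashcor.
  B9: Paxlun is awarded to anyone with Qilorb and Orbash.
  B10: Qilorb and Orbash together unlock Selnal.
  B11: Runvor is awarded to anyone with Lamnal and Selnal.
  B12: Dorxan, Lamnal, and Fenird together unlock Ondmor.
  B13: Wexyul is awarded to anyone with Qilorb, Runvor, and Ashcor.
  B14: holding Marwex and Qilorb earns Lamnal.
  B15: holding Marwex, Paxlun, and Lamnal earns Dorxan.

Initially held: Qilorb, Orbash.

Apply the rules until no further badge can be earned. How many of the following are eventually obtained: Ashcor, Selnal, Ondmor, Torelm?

With Qilorb and Orbash, Selnal is earned (B10).
Ashcor would need Irdtov, Rhoumb, and Orbash (B3), but Irdtov is never earned.
Selnal: reached.
Ondmor would need Dorxan, Lamnal, and Fenird (B12), but Fenird is never earned.
No rule produces Torelm, and it is not given.
Reached: Selnal — 1 of the 4.

1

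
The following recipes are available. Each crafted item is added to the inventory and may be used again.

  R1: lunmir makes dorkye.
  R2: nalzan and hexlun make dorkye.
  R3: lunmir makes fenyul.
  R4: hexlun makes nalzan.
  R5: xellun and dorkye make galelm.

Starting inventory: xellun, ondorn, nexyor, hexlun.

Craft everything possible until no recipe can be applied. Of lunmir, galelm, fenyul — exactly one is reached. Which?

galelm

Using R4, hexlun makes nalzan.
nalzan and hexlun → dorkye (R2).
xellun and dorkye → galelm (R5).
fenyul would need lunmir (R3), but lunmir is never obtained. No rule produces lunmir, and it is not given.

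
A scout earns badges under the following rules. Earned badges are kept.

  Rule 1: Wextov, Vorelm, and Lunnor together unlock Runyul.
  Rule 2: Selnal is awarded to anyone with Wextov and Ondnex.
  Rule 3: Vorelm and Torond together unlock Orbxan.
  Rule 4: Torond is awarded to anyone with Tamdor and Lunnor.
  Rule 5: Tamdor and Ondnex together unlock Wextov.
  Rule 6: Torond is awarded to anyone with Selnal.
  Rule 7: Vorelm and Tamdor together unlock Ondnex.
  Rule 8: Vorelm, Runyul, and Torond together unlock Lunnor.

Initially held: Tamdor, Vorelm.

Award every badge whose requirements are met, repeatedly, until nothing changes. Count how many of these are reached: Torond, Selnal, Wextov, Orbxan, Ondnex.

5

With Vorelm and Tamdor, Ondnex is earned (Rule 7).
With Tamdor and Ondnex, Wextov is earned (Rule 5).
With Wextov and Ondnex, Selnal is earned (Rule 2).
With Selnal, Torond is earned (Rule 6).
With Vorelm and Torond, Orbxan is earned (Rule 3).
Torond: reached.
Selnal: reached.
Wextov: reached.
Orbxan: reached.
Ondnex: reached.
All 5 are reached.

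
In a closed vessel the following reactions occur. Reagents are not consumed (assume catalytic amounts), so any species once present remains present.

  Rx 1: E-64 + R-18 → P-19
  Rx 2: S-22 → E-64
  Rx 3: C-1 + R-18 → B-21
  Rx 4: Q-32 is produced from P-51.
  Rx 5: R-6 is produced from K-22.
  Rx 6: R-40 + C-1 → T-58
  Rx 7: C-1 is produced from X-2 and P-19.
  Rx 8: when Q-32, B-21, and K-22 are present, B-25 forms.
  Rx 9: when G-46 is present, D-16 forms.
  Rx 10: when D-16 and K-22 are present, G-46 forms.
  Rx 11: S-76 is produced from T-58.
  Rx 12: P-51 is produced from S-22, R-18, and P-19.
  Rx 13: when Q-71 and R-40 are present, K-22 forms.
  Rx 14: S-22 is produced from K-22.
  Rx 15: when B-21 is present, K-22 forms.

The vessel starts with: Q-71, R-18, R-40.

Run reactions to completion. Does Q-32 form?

Q-71 and R-40 present → K-22 forms (Rx 13).
K-22 present → S-22 forms (Rx 14).
S-22 present → E-64 forms (Rx 2).
E-64 and R-18 present → P-19 forms (Rx 1).
S-22, R-18, and P-19 present → P-51 forms (Rx 12).
P-51 present → Q-32 forms (Rx 4).

Yes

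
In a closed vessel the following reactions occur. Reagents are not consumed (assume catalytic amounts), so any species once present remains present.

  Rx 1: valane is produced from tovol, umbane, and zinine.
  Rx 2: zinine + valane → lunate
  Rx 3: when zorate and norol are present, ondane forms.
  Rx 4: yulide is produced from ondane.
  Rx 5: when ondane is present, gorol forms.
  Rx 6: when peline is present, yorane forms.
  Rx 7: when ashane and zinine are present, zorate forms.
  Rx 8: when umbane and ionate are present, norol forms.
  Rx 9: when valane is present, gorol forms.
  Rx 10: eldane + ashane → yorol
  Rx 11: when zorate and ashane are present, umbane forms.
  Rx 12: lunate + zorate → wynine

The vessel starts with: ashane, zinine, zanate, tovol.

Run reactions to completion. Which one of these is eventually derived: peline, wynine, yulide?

ashane and zinine present → zorate forms (Rx 7).
zorate and ashane present → umbane forms (Rx 11).
tovol, umbane, and zinine present → valane forms (Rx 1).
zinine and valane present → lunate forms (Rx 2).
lunate and zorate present → wynine forms (Rx 12).
yulide would need ondane (Rx 4), but ondane never forms. No rule produces peline, and it is not given.

wynine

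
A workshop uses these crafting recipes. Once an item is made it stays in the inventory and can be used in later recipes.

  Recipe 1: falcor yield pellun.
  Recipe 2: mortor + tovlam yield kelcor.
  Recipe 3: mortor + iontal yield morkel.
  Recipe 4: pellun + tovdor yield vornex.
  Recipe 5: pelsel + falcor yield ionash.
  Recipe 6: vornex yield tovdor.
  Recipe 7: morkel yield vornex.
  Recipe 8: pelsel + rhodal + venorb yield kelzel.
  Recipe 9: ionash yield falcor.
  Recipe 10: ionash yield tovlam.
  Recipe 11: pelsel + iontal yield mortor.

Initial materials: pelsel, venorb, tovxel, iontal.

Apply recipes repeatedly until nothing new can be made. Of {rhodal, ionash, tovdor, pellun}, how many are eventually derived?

Using Recipe 11, pelsel and iontal make mortor.
Using Recipe 3, mortor and iontal make morkel.
Using Recipe 7, morkel makes vornex.
Using Recipe 6, vornex makes tovdor.
No rule produces rhodal, and it is not given.
ionash would need pelsel and falcor (Recipe 5), but falcor is never obtained.
tovdor: reached.
pellun would need falcor (Recipe 1), but falcor is never obtained.
Reached: tovdor — 1 of the 4.

1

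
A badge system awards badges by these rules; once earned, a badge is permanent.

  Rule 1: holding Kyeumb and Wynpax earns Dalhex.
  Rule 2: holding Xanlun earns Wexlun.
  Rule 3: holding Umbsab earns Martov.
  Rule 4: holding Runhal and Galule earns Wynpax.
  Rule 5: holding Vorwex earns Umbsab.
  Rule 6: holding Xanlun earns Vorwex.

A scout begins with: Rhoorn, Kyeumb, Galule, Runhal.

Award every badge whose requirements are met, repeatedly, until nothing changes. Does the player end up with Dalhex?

Yes

With Runhal and Galule, Wynpax is earned (Rule 4).
With Kyeumb and Wynpax, Dalhex is earned (Rule 1).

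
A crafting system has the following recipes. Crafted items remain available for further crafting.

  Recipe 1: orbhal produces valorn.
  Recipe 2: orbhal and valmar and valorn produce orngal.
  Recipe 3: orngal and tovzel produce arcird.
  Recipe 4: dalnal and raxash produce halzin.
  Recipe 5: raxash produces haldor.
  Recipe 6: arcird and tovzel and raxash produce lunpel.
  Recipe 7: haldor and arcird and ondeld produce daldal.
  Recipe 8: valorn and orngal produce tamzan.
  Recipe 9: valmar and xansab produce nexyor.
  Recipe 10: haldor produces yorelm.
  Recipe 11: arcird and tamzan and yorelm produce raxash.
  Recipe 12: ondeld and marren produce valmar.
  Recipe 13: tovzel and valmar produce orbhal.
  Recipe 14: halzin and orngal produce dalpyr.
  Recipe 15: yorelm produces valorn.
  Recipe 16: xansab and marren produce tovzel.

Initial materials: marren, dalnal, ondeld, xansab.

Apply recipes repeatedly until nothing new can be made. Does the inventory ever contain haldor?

haldor would need raxash (Recipe 5), but raxash is never obtained.

No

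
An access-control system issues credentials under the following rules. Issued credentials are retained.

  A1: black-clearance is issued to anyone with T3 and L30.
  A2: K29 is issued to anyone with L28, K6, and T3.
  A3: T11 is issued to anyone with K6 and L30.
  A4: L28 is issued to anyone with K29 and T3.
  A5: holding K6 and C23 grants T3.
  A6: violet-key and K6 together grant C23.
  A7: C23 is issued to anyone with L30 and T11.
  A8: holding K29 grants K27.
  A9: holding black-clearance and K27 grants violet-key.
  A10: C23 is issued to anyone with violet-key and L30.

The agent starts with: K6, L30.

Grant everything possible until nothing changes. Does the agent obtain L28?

L28 would need K29 and T3 (A4), but K29 is never granted.

No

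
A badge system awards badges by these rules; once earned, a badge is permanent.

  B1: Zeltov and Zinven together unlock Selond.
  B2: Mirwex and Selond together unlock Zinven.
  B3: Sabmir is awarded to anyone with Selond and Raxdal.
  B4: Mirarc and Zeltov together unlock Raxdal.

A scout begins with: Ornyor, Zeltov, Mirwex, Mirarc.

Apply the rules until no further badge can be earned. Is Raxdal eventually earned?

Yes

With Mirarc and Zeltov, Raxdal is earned (B4).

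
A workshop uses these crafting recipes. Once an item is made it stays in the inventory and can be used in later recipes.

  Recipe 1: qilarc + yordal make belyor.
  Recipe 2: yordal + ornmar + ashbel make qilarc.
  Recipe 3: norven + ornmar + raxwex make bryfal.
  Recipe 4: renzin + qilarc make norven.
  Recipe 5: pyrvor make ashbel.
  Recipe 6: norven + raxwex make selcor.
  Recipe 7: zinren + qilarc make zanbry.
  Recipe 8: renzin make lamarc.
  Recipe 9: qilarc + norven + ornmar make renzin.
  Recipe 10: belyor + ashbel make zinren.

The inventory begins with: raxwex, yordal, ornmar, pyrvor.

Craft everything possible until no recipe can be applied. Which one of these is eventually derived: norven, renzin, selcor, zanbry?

zanbry

Using Recipe 5, pyrvor makes ashbel.
Using Recipe 2, yordal, ornmar, and ashbel make qilarc.
Using Recipe 1, qilarc and yordal make belyor.
Using Recipe 10, belyor and ashbel make zinren.
zinren + qilarc → zanbry (Recipe 7).
norven would need renzin and qilarc (Recipe 4), but renzin is never obtained. selcor would need norven and raxwex (Recipe 6), but norven is never obtained. renzin would need qilarc, norven, and ornmar (Recipe 9), but norven is never obtained.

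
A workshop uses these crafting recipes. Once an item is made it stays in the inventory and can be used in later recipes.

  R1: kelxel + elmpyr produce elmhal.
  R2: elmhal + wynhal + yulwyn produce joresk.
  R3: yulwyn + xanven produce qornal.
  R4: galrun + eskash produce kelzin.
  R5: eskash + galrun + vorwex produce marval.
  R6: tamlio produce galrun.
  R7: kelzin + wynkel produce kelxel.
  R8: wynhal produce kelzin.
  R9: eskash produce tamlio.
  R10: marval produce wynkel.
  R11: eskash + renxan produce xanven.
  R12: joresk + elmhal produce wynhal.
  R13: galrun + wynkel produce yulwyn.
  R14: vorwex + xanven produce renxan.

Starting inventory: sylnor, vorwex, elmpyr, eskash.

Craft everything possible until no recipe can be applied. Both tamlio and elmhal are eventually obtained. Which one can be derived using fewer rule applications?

tamlio

tamlio: Using R9, eskash makes tamlio. [1 rule application]
elmhal: eskash → tamlio (R9). tamlio → galrun (R6). galrun + eskash → kelzin (R4). eskash + galrun + vorwex → marval (R5). marval → wynkel (R10). kelzin + wynkel → kelxel (R7). Using R1, kelxel and elmpyr make elmhal. [7 rule applications]
tamlio needs fewer.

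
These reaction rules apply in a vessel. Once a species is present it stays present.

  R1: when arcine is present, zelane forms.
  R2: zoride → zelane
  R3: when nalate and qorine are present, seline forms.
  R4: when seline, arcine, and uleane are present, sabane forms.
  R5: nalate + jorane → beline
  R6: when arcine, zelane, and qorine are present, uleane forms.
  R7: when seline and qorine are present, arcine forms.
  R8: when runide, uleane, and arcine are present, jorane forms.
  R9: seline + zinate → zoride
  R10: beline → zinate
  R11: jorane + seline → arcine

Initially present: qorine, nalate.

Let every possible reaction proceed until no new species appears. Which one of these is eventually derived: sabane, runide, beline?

sabane

nalate and qorine present → seline forms (R3).
seline and qorine present → arcine forms (R7).
arcine present → zelane forms (R1).
arcine, zelane, and qorine present → uleane forms (R6).
seline, arcine, and uleane present → sabane forms (R4).
beline would need nalate and jorane (R5), but jorane never forms. No rule produces runide, and it is not given.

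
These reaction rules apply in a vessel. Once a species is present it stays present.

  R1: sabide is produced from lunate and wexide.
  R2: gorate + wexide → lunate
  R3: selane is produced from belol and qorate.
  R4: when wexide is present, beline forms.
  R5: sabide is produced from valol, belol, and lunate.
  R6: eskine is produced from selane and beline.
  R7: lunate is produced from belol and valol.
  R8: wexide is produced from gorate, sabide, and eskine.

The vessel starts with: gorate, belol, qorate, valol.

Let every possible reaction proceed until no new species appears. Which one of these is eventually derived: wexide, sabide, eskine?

belol and valol present → lunate forms (R7).
valol, belol, and lunate present → sabide forms (R5).
wexide would need gorate, sabide, and eskine (R8), but eskine never forms. eskine would need selane and beline (R6), but beline never forms.

sabide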